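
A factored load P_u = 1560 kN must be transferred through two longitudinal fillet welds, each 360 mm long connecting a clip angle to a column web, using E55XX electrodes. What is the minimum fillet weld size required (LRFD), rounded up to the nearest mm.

w = 13 mm

E55XX → F_EXX = 550 MPa.
Total weld length L = 720 mm.
Required throat t_e = P_u / (φ × 0.6 F_EXX × L) = 1560 / (0.75 × 0.6 × 550 × 720 × 10⁻³) = 8.754 mm.
Required leg w = t_e / 0.707 = 12.38 mm → use 13 mm.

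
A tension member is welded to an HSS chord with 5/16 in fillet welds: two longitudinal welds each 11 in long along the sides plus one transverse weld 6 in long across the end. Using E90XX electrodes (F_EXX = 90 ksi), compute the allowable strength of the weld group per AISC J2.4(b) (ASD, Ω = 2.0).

R_n/Ω ≈ 167 kip

t_e = 0.707 × 0.3125 = 0.2209 in.
R_nwl = 0.6 × 90 × 0.2209 × 22 = 262.5 kip (longitudinal, 2 welds).
R_nwt = 0.6 × 90 × 0.2209 × 6 = 71.58 kip (transverse, base value).
(i) R_nwl + R_nwt = 334.1 kip; (ii) 0.85 R_nwl + 1.5 R_nwt = 330.5 kip.
R_n = max = 334.1 kip [governs: (i)]; R_n/Ω = 167 kip.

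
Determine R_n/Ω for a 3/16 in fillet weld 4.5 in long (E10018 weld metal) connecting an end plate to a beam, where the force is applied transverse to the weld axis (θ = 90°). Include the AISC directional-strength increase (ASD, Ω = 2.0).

R_n/Ω ≈ 26.8 kip

E100XX → F_EXX = 100 ksi.
t_e = 0.707 × 0.1875 = 0.1326 in; A_we = 0.1326 × 4.5 = 0.5965 in².
Directional factor: 1.0 + 0.5 sin^1.5(90°) = 1.5.
F_nw = 0.6 × 100 × 1.5 = 90 ksi.
R_n/Ω = (90 × 0.5965) / 2.0 = 26.84 kip.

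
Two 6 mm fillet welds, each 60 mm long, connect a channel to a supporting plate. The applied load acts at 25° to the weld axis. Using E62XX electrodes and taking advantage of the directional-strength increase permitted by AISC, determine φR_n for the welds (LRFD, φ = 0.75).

φR_n ≈ 162 kN

E62XX → F_EXX = 620 MPa.
t_e = 0.707 × 6 = 4.242 mm; A_we = 4.242 × 120 = 509 mm².
Directional factor: 1.0 + 0.5 sin^1.5(25°) = 1.137.
F_nw = 0.6 × 620 × 1.137 = 423.1 MPa.
φR_n = 0.75 × 423.1 × 509 × 10⁻³ = 161.5 kN.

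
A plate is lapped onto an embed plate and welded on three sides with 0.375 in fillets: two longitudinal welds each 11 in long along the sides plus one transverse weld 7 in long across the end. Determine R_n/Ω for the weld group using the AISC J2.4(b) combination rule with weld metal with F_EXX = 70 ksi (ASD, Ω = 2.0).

t_e = 0.707 × 0.375 = 0.2651 in.
R_nwl = 0.6 × 70 × 0.2651 × 22 = 245 kip (longitudinal, 2 welds).
R_nwt = 0.6 × 70 × 0.2651 × 7 = 77.95 kip (transverse, base value).
(i) R_nwl + R_nwt = 322.9 kip; (ii) 0.85 R_nwl + 1.5 R_nwt = 325.1 kip.
R_n = max = 325.1 kip [governs: (ii)]; R_n/Ω = 162.6 kip.

R_n/Ω ≈ 163 kip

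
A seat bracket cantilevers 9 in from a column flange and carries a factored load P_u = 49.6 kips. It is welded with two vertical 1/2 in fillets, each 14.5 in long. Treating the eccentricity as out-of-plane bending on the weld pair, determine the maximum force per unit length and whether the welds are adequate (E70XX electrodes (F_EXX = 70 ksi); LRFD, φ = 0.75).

L_w = 2 × 14.5 = 29 in; section modulus (unit throat) S = 2 × L²/6 = 70.08 in².
Direct shear f_v = P/L_w = 49.6/29 = 1.71 kip/in.
Moment M = P × e = 49.6 × 9 = 446.4 kip·in; bending f_b = M/S = 6.37 kip/in.
f_max = √(f_v² + f_b²) = √(1.71² + 6.37²) = 6.595 kip/in.
φr_n = 0.75 × 0.6 × 70 × (0.707 × 0.5) = 11.14 kip/in → adequate.

f_max ≈ 6.6 kip/in; adequate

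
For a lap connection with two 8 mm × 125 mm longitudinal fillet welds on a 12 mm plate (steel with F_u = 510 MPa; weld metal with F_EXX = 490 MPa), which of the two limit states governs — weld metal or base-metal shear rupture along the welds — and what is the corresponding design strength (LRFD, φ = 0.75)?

t_e = 0.707 × 8 = 5.656 mm; L = 250 mm.
Weld metal: φR_n = 0.75 × 0.6 × 490 × 5.656 × 250 × 10⁻³ = 311.8 kN.
Base metal (shear rupture): φR_n = 0.75 × 0.6 × 510 × 12 × 250 × 10⁻³ = 688.5 kN.
Governing: weld metal.

φR_n ≈ 312 kN (weld metal governs)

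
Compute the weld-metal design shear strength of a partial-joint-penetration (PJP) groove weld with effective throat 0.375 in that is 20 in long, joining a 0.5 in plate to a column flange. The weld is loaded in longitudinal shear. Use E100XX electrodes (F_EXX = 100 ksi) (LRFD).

φR_n ≈ 338 kips

Effective throat (given) t_e = 0.375 in.
A_we = 0.375 × 20 = 7.5 in².
F_nw = 0.6 F_EXX = 60 ksi.
φR_n = 0.75 × 60 × 7.5 = 337.5 kips.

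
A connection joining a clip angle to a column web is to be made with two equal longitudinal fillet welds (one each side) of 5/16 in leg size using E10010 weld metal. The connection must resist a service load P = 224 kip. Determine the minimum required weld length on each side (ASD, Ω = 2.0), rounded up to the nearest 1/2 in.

L = 17 in on each side

E100XX → F_EXX = 100 ksi.
Throat t_e = 0.707 × 0.3125 = 0.2209 in.
r_n/Ω = (0.6 × 100 × 0.2209) / 2.0 = 6.628 kip/in.
L_req = P / (r_n/Ω) = 224 / 6.628 = 33.8 in total.
Per side: 33.8 / 2 = 16.9 in.
Round up → use L = 17 in on each side.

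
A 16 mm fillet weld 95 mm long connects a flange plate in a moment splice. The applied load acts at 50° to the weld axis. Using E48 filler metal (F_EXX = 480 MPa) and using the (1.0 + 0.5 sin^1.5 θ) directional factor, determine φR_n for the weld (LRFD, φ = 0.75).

t_e = 0.707 × 16 = 11.31 mm; A_we = 11.31 × 95 = 1075 mm².
Directional factor: 1.0 + 0.5 sin^1.5(50°) = 1.335.
F_nw = 0.6 × 480 × 1.335 = 384.5 MPa.
φR_n = 0.75 × 384.5 × 1075 × 10⁻³ = 309.9 kN.

φR_n ≈ 310 kN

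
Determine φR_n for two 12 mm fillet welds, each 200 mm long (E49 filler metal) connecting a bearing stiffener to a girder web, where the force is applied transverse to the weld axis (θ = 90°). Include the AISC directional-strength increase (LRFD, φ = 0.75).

φR_n ≈ 1120 kN

E49XX → F_EXX = 490 MPa.
t_e = 0.707 × 12 = 8.484 mm; A_we = 8.484 × 400 = 3394 mm².
Directional factor: 1.0 + 0.5 sin^1.5(90°) = 1.5.
F_nw = 0.6 × 490 × 1.5 = 441 MPa.
φR_n = 0.75 × 441 × 3394 × 10⁻³ = 1122 kN.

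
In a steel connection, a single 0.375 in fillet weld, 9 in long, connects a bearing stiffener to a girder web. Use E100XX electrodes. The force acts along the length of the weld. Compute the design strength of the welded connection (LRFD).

E100XX → F_EXX = 100 ksi.
Effective throat t_e = 0.707 × 0.375 = 0.2651 in.
Total length L = 9 in; A_we = 0.2651 × 9 = 2.386 in².
F_nw = 0.6 F_EXX = 0.6 × 100 = 60 ksi.
φR_n = 0.75 × 60 × 2.386 = 107.4 kip.

φR_n ≈ 107 kip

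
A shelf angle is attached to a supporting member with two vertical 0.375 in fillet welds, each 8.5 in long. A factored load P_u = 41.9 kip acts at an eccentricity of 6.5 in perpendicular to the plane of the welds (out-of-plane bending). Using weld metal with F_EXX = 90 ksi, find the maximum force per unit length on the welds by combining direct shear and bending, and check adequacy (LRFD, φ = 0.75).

f_max ≈ 11.6 kip/in; NOT adequate

L_w = 2 × 8.5 = 17 in; section modulus (unit throat) S = 2 × L²/6 = 24.08 in².
Direct shear f_v = P/L_w = 41.9/17 = 2.465 kip/in.
Moment M = P × e = 41.9 × 6.5 = 272.35 kip·in; bending f_b = M/S = 11.31 kip/in.
f_max = √(f_v² + f_b²) = √(2.465² + 11.31²) = 11.57 kip/in.
φr_n = 0.75 × 0.6 × 90 × (0.707 × 0.375) = 10.74 kip/in → NOT adequate.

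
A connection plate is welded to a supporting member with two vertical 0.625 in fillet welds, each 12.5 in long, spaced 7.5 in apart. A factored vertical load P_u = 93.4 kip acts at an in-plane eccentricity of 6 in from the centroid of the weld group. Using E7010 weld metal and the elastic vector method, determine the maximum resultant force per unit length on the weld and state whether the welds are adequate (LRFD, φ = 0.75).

E70XX → F_EXX = 70 ksi.
Total weld length L_w = 25 in. Treat welds as unit-width lines.
Polar moment about centroid: J = 2[d³/12 + d(b/2)²] = 2[12.5³/12 + 12.5×3.75²] = 677.1 in³.
Direct shear f_v = P/L_w = 93.4 / 25 = 3.736 kip/in (vertical).
Torsion M = P·e = 93.4 × 6 = 560.4 kip·in.
Critical point at (x, y) = (3.75, 6.25) from centroid. f_tx = M·y/J = 5.173 kip/in; f_ty = M·x/J = 3.104 kip/in.
Resultant f_max = √[f_tx² + (f_v + f_ty)²] = √[5.173² + (3.736 + 3.104)²] = 8.576 kip/in.
Capacity per unit length: φr_n = 0.75 × 0.6 × 70 × (0.707 × 0.625) = 13.92 kip/in.
8.576 ≤ 13.92 → adequate.

f_max ≈ 8.58 kip/in; adequate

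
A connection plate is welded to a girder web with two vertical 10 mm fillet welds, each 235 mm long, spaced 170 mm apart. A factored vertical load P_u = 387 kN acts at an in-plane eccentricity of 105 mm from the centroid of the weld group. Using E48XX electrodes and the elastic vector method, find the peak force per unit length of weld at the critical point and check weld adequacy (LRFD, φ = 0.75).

f_max ≈ 1680 N/mm; NOT adequate

E48XX → F_EXX = 480 MPa.
Total weld length L_w = 470 mm. Treat welds as unit-width lines.
Polar moment about centroid: J = 2[d³/12 + d(b/2)²] = 2[235³/12 + 235×85²] = 5559000 mm³.
Direct shear f_v = P/L_w = 387×10³ / 470 = 823.4 N/mm (vertical).
Torsion M = P·e = 387×10³ × 105 = 40635000 N·mm.
Critical point at (x, y) = (85, 117.5) from centroid. f_tx = M·y/J = 858.9 N/mm; f_ty = M·x/J = 621.4 N/mm.
Resultant f_max = √[f_tx² + (f_v + f_ty)²] = √[858.9² + (823.4 + 621.4)²] = 1681 N/mm.
Capacity per unit length: φr_n = 0.75 × 0.6 × 480 × (0.707 × 10) = 1527 N/mm.
1681 > 1527 → NOT adequate.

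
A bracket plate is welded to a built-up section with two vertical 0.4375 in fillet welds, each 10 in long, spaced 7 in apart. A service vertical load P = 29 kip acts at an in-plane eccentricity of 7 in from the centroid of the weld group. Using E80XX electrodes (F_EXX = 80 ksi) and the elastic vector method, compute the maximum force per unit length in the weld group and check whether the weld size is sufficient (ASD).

Total weld length L_w = 20 in. Treat welds as unit-width lines.
Polar moment about centroid: J = 2[d³/12 + d(b/2)²] = 2[10³/12 + 10×3.5²] = 411.7 in³.
Direct shear f_v = P/L_w = 29 / 20 = 1.45 kip/in (vertical).
Torsion M = P·e = 29 × 7 = 203 kip·in.
Critical point at (x, y) = (3.5, 5) from centroid. f_tx = M·y/J = 2.466 kip/in; f_ty = M·x/J = 1.726 kip/in.
Resultant f_max = √[f_tx² + (f_v + f_ty)²] = √[2.466² + (1.45 + 1.726)²] = 4.021 kip/in.
Capacity per unit length: r_n/Ω = (1/2.0) × 0.6 × 80 × (0.707 × 0.4375) = 7.423 kip/in.
4.021 ≤ 7.423 → adequate.

f_max ≈ 4.02 kip/in; adequate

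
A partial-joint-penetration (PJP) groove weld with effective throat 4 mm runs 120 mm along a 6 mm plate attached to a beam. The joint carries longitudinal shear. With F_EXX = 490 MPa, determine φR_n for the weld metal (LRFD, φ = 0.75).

φR_n ≈ 106 kN

Effective throat (given) t_e = 4 mm.
A_we = 4 × 120 = 480 mm².
F_nw = 0.6 F_EXX = 294 MPa.
φR_n = 0.75 × 294 × 480 × 10⁻³ = 105.8 kN.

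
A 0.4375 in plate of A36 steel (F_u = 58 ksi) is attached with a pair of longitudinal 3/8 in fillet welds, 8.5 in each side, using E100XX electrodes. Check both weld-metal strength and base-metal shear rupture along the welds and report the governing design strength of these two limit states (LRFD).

φR_n ≈ 194 kip (base-metal shear rupture governs)

E100XX → F_EXX = 100 ksi.
t_e = 0.707 × 0.375 = 0.2651 in; L = 17 in.
Weld metal: φR_n = 0.75 × 0.6 × 100 × 0.2651 × 17 = 202.8 kip.
Base metal (shear rupture): φR_n = 0.75 × 0.6 × 58 × 0.4375 × 17 = 194.1 kip.
Governing: base-metal shear rupture.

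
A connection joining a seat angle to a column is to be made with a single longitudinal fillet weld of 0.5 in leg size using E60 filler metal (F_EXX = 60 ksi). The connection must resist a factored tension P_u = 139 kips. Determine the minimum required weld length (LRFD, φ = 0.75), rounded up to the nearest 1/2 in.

L = 15 in

Throat t_e = 0.707 × 0.5 = 0.3535 in.
φr_n = 0.75 × 0.6 × 60 × 0.3535 = 9.544 kips/in.
L_req = P_u / φr_n = 139 / 9.544 = 14.56 in total.
Round up → use L = 15 in.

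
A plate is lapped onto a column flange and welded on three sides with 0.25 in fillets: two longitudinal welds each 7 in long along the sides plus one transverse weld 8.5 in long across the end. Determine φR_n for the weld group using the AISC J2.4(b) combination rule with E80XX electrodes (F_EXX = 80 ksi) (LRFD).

t_e = 0.707 × 0.25 = 0.1767 in.
R_nwl = 0.6 × 80 × 0.1767 × 14 = 118.8 kips (longitudinal, 2 welds).
R_nwt = 0.6 × 80 × 0.1767 × 8.5 = 72.11 kips (transverse, base value).
(i) R_nwl + R_nwt = 190.9 kips; (ii) 0.85 R_nwl + 1.5 R_nwt = 209.1 kips.
R_n = max = 209.1 kips [governs: (ii)]; φR_n = 156.8 kips.

φR_n ≈ 157 kips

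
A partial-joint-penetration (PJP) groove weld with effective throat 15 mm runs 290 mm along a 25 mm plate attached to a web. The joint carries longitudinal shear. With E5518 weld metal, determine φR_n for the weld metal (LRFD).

φR_n ≈ 1080 kN

E55XX → F_EXX = 550 MPa.
Effective throat (given) t_e = 15 mm.
A_we = 15 × 290 = 4350 mm².
F_nw = 0.6 F_EXX = 330 MPa.
φR_n = 0.75 × 330 × 4350 × 10⁻³ = 1077 kN.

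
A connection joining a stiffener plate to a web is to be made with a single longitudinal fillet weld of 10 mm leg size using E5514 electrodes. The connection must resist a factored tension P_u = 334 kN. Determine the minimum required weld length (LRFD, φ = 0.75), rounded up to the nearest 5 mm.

L = 195 mm

E55XX → F_EXX = 550 MPa.
Throat t_e = 0.707 × 10 = 7.07 mm.
φr_n = 0.75 × 0.6 × 550 × 7.07 × 10⁻³ = 1.75 kN/mm.
L_req = P_u / φr_n = 334 / 1.75 = 190.9 mm total.
Round up → use L = 195 mm.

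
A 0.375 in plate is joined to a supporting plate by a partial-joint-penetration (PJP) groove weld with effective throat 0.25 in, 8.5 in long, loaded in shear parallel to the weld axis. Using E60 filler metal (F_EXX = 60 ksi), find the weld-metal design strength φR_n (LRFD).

Effective throat (given) t_e = 0.25 in.
A_we = 0.25 × 8.5 = 2.125 in².
F_nw = 0.6 F_EXX = 36 ksi.
φR_n = 0.75 × 36 × 2.125 = 57.38 kips.

φR_n ≈ 57.4 kips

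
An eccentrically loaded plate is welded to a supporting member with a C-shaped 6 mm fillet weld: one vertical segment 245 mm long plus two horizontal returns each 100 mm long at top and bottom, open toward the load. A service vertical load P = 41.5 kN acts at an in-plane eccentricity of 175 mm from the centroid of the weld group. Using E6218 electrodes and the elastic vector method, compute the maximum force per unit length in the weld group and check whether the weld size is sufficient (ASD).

f_max ≈ 286 N/mm; adequate

E62XX → F_EXX = 620 MPa.
Total weld length L_w = 445 mm. Treat welds as unit-width lines.
Centroid: x̄ = 2×100×50 / 445 = 22.47 mm from the vertical weld.
Polar moment about centroid: J = I_x + I_y = [245³/12 + 2×100×122.5²] + [245×22.47² + 2(100³/12 + 100×27.53²)] = 4669000 mm³.
Direct shear f_v = P/L_w = 41.5×10³ / 445 = 93.26 N/mm (vertical).
Torsion M = P·e = 41.5×10³ × 175 = 7262500 N·mm.
Critical point at (x, y) = (77.53, 122.5) from centroid. f_tx = M·y/J = 190.6 N/mm; f_ty = M·x/J = 120.6 N/mm.
Resultant f_max = √[f_tx² + (f_v + f_ty)²] = √[190.6² + (93.26 + 120.6)²] = 286.4 N/mm.
Capacity per unit length: r_n/Ω = (1/2.0) × 0.6 × 620 × (0.707 × 6) = 789 N/mm.
286.4 ≤ 789 → adequate.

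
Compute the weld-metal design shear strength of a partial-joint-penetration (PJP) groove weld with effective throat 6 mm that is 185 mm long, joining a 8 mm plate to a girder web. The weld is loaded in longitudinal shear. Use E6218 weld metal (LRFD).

E62XX → F_EXX = 620 MPa.
Effective throat (given) t_e = 6 mm.
A_we = 6 × 185 = 1110 mm².
F_nw = 0.6 F_EXX = 372 MPa.
φR_n = 0.75 × 372 × 1110 × 10⁻³ = 309.7 kN.

φR_n ≈ 310 kN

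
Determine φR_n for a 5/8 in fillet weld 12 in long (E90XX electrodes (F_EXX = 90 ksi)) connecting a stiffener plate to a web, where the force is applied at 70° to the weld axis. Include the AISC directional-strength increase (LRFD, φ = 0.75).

φR_n ≈ 313 kips

t_e = 0.707 × 0.625 = 0.4419 in; A_we = 0.4419 × 12 = 5.302 in².
Directional factor: 1.0 + 0.5 sin^1.5(70°) = 1.455.
F_nw = 0.6 × 90 × 1.455 = 78.59 ksi.
φR_n = 0.75 × 78.59 × 5.302 = 312.6 kips.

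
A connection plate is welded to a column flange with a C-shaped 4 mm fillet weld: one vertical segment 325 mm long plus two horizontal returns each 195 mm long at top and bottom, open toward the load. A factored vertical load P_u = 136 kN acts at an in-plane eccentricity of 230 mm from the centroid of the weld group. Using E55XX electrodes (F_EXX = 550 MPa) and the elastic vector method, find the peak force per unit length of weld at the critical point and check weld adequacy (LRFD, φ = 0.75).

Total weld length L_w = 715 mm. Treat welds as unit-width lines.
Centroid: x̄ = 2×195×97.5 / 715 = 53.18 mm from the vertical weld.
Polar moment about centroid: J = I_x + I_y = [325³/12 + 2×195×162.5²] + [325×53.18² + 2(195³/12 + 195×44.32²)] = 16080000 mm³.
Direct shear f_v = P/L_w = 136×10³ / 715 = 190.2 N/mm (vertical).
Torsion M = P·e = 136×10³ × 230 = 31280000 N·mm.
Critical point at (x, y) = (141.8, 162.5) from centroid. f_tx = M·y/J = 316.1 N/mm; f_ty = M·x/J = 275.9 N/mm.
Resultant f_max = √[f_tx² + (f_v + f_ty)²] = √[316.1² + (190.2 + 275.9)²] = 563.2 N/mm.
Capacity per unit length: φr_n = 0.75 × 0.6 × 550 × (0.707 × 4) = 699.9 N/mm.
563.2 ≤ 699.9 → adequate.

f_max ≈ 563 N/mm; adequate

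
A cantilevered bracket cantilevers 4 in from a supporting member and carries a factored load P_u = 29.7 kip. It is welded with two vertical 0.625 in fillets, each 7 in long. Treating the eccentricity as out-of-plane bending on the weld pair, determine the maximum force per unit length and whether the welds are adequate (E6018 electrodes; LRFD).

f_max ≈ 7.58 kip/in; adequate

E60XX → F_EXX = 60 ksi.
L_w = 2 × 7 = 14 in; section modulus (unit throat) S = 2 × L²/6 = 16.33 in².
Direct shear f_v = P/L_w = 29.7/14 = 2.121 kip/in.
Moment M = P × e = 29.7 × 4 = 118.8 kip·in; bending f_b = M/S = 7.273 kip/in.
f_max = √(f_v² + f_b²) = √(2.121² + 7.273²) = 7.577 kip/in.
φr_n = 0.75 × 0.6 × 60 × (0.707 × 0.625) = 11.93 kip/in → adequate.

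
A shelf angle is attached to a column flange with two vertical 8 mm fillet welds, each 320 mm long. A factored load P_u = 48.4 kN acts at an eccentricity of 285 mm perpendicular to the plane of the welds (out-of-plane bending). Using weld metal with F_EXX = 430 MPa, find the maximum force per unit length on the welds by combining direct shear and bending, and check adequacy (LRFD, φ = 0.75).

L_w = 2 × 320 = 640 mm; section modulus (unit throat) S = 2 × L²/6 = 34130 mm².
Direct shear f_v = P/L_w = 48.4×10³/640 = 75.62 N/mm.
Moment M = P × e = 48.4×10³ × 285 = 13794000 N·mm; bending f_b = M/S = 404.1 N/mm.
f_max = √(f_v² + f_b²) = √(75.62² + 404.1²) = 411.1 N/mm.
φr_n = 0.75 × 0.6 × 430 × (0.707 × 8) = 1094 N/mm → adequate.

f_max ≈ 411 N/mm; adequate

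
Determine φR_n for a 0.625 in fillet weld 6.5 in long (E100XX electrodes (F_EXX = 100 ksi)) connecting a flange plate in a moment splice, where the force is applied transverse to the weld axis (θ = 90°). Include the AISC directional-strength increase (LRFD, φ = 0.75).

φR_n ≈ 194 kip

t_e = 0.707 × 0.625 = 0.4419 in; A_we = 0.4419 × 6.5 = 2.872 in².
Directional factor: 1.0 + 0.5 sin^1.5(90°) = 1.5.
F_nw = 0.6 × 100 × 1.5 = 90 ksi.
φR_n = 0.75 × 90 × 2.872 = 193.9 kip.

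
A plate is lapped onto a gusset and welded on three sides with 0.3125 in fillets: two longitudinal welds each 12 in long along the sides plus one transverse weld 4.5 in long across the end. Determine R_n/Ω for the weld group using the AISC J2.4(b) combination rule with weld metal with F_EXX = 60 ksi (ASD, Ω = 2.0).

R_n/Ω ≈ 113 kip

t_e = 0.707 × 0.3125 = 0.2209 in.
R_nwl = 0.6 × 60 × 0.2209 × 24 = 190.9 kip (longitudinal, 2 welds).
R_nwt = 0.6 × 60 × 0.2209 × 4.5 = 35.79 kip (transverse, base value).
(i) R_nwl + R_nwt = 226.7 kip; (ii) 0.85 R_nwl + 1.5 R_nwt = 215.9 kip.
R_n = max = 226.7 kip [governs: (i)]; R_n/Ω = 113.3 kip.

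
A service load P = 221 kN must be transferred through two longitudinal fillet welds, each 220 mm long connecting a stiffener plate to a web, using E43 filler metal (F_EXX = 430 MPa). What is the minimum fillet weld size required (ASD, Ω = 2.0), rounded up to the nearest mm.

w = 6 mm

Total weld length L = 440 mm.
Required throat t_e = P × Ω / (0.6 F_EXX × L) = 221 × 2.0 / (0.6 × 430 × 440 × 10⁻³) = 3.894 mm.
Required leg w = t_e / 0.707 = 5.507 mm → use 6 mm.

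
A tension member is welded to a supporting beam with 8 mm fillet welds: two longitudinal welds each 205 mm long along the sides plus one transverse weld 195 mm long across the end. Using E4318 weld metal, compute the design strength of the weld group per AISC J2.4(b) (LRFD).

φR_n ≈ 702 kN

E43XX → F_EXX = 430 MPa.
t_e = 0.707 × 8 = 5.656 mm.
R_nwl = 0.6 × 430 × 5.656 × 410 × 10⁻³ = 598.3 kN (longitudinal, 2 welds).
R_nwt = 0.6 × 430 × 5.656 × 195 × 10⁻³ = 284.6 kN (transverse, base value).
(i) R_nwl + R_nwt = 882.8 kN; (ii) 0.85 R_nwl + 1.5 R_nwt = 935.4 kN.
R_n = max = 935.4 kN [governs: (ii)]; φR_n = 701.5 kN.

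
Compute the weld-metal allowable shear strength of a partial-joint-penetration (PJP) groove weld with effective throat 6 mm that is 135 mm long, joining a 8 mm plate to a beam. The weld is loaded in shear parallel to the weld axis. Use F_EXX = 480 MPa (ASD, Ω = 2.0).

Effective throat (given) t_e = 6 mm.
A_we = 6 × 135 = 810 mm².
F_nw = 0.6 F_EXX = 288 MPa.
R_n/Ω = (288 × 810) / 2.0 × 10⁻³ = 116.6 kN.

R_n/Ω ≈ 117 kN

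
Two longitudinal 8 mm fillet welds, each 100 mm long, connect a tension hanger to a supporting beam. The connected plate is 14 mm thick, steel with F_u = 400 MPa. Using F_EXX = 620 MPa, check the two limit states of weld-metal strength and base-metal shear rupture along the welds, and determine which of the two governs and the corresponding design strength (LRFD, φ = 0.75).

φR_n ≈ 316 kN (weld metal governs)

t_e = 0.707 × 8 = 5.656 mm; L = 200 mm.
Weld metal: φR_n = 0.75 × 0.6 × 620 × 5.656 × 200 × 10⁻³ = 315.6 kN.
Base metal (shear rupture): φR_n = 0.75 × 0.6 × 400 × 14 × 200 × 10⁻³ = 504 kN.
Governing: weld metal.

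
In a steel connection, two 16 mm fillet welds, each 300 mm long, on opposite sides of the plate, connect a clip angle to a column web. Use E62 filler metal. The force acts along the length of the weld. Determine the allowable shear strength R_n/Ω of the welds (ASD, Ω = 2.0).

R_n/Ω ≈ 1260 kN

E62XX → F_EXX = 620 MPa.
Effective throat t_e = 0.707 × 16 = 11.31 mm.
Total length L = 600 mm; A_we = 11.31 × 600 = 6787 mm².
F_nw = 0.6 F_EXX = 0.6 × 620 = 372 MPa.
R_n = 372 × 6787 × 10⁻³ = 2525 kN; R_n/Ω = 2525/2.0 = 1262 kN.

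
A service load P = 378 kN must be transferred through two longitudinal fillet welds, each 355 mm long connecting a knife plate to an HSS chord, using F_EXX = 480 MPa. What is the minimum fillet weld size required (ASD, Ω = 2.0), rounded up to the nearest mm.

w = 6 mm

Total weld length L = 710 mm.
Required throat t_e = P × Ω / (0.6 F_EXX × L) = 378 × 2.0 / (0.6 × 480 × 710 × 10⁻³) = 3.697 mm.
Required leg w = t_e / 0.707 = 5.229 mm → use 6 mm.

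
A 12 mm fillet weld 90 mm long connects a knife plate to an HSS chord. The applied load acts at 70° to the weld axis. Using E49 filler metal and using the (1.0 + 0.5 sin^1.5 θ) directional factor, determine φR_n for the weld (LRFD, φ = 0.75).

φR_n ≈ 245 kN

E49XX → F_EXX = 490 MPa.
t_e = 0.707 × 12 = 8.484 mm; A_we = 8.484 × 90 = 763.6 mm².
Directional factor: 1.0 + 0.5 sin^1.5(70°) = 1.455.
F_nw = 0.6 × 490 × 1.455 = 427.9 MPa.
φR_n = 0.75 × 427.9 × 763.6 × 10⁻³ = 245 kN.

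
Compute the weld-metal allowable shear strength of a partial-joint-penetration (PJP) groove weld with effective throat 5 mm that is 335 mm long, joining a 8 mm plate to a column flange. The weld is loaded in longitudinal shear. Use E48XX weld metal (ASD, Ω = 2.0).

E48XX → F_EXX = 480 MPa.
Effective throat (given) t_e = 5 mm.
A_we = 5 × 335 = 1675 mm².
F_nw = 0.6 F_EXX = 288 MPa.
R_n/Ω = (288 × 1675) / 2.0 × 10⁻³ = 241.2 kN.

R_n/Ω ≈ 241 kN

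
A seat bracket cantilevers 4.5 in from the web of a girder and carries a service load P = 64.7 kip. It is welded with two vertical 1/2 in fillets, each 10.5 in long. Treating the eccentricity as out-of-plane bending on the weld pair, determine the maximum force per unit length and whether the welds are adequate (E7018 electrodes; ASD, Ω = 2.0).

f_max ≈ 8.5 kip/in; NOT adequate

E70XX → F_EXX = 70 ksi.
L_w = 2 × 10.5 = 21 in; section modulus (unit throat) S = 2 × L²/6 = 36.75 in².
Direct shear f_v = P/L_w = 64.7/21 = 3.081 kip/in.
Moment M = P × e = 64.7 × 4.5 = 291.15 kip·in; bending f_b = M/S = 7.922 kip/in.
f_max = √(f_v² + f_b²) = √(3.081² + 7.922²) = 8.5 kip/in.
r_n/Ω = (1/2.0) × 0.6 × 70 × (0.707 × 0.5) = 7.423 kip/in → NOT adequate.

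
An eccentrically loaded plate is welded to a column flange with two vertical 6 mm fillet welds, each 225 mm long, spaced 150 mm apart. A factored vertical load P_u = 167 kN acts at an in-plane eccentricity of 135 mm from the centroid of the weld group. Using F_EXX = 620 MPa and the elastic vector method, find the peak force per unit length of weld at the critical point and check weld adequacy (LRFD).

Total weld length L_w = 450 mm. Treat welds as unit-width lines.
Polar moment about centroid: J = 2[d³/12 + d(b/2)²] = 2[225³/12 + 225×75²] = 4430000 mm³.
Direct shear f_v = P/L_w = 167×10³ / 450 = 371.1 N/mm (vertical).
Torsion M = P·e = 167×10³ × 135 = 22545000 N·mm.
Critical point at (x, y) = (75, 112.5) from centroid. f_tx = M·y/J = 572.6 N/mm; f_ty = M·x/J = 381.7 N/mm.
Resultant f_max = √[f_tx² + (f_v + f_ty)²] = √[572.6² + (371.1 + 381.7)²] = 945.8 N/mm.
Capacity per unit length: φr_n = 0.75 × 0.6 × 620 × (0.707 × 6) = 1184 N/mm.
945.8 ≤ 1184 → adequate.

f_max ≈ 946 N/mm; adequate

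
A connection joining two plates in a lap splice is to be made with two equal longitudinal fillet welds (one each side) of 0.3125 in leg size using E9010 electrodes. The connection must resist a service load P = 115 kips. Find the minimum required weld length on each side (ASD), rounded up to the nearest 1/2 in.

E90XX → F_EXX = 90 ksi.
Throat t_e = 0.707 × 0.3125 = 0.2209 in.
r_n/Ω = (0.6 × 90 × 0.2209) / 2.0 = 5.965 kip/in.
L_req = P / (r_n/Ω) = 115 / 5.965 = 19.28 in total.
Per side: 19.28 / 2 = 9.639 in.
Round up → use L = 10 in on each side.

L = 10 in on each side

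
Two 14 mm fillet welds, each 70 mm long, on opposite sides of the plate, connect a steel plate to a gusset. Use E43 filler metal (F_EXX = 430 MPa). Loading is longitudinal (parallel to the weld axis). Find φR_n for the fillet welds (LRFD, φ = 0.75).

φR_n ≈ 268 kN

Effective throat t_e = 0.707 × 14 = 9.898 mm.
Total length L = 140 mm; A_we = 9.898 × 140 = 1386 mm².
F_nw = 0.6 F_EXX = 0.6 × 430 = 258 MPa.
φR_n = 0.75 × 258 × 1386 × 10⁻³ = 268.1 kN.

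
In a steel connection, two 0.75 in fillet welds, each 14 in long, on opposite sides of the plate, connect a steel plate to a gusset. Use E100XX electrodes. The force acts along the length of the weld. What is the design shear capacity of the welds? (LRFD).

φR_n ≈ 668 kips

E100XX → F_EXX = 100 ksi.
Effective throat t_e = 0.707 × 0.75 = 0.5302 in.
Total length L = 28 in; A_we = 0.5302 × 28 = 14.85 in².
F_nw = 0.6 F_EXX = 0.6 × 100 = 60 ksi.
φR_n = 0.75 × 60 × 14.85 = 668.1 kips.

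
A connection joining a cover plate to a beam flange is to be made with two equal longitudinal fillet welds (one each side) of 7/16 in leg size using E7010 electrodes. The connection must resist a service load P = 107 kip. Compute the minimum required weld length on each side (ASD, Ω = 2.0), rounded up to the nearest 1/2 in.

L = 8.5 in on each side

E70XX → F_EXX = 70 ksi.
Throat t_e = 0.707 × 0.4375 = 0.3093 in.
r_n/Ω = (0.6 × 70 × 0.3093) / 2.0 = 6.496 kip/in.
L_req = P / (r_n/Ω) = 107 / 6.496 = 16.47 in total.
Per side: 16.47 / 2 = 8.236 in.
Round up → use L = 8.5 in on each side.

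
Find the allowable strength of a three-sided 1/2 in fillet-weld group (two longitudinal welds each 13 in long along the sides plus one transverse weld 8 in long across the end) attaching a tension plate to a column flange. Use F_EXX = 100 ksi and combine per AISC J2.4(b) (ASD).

t_e = 0.707 × 0.5 = 0.3535 in.
R_nwl = 0.6 × 100 × 0.3535 × 26 = 551.5 kips (longitudinal, 2 welds).
R_nwt = 0.6 × 100 × 0.3535 × 8 = 169.7 kips (transverse, base value).
(i) R_nwl + R_nwt = 721.1 kips; (ii) 0.85 R_nwl + 1.5 R_nwt = 723.3 kips.
R_n = max = 723.3 kips [governs: (ii)]; R_n/Ω = 361.6 kips.

R_n/Ω ≈ 362 kips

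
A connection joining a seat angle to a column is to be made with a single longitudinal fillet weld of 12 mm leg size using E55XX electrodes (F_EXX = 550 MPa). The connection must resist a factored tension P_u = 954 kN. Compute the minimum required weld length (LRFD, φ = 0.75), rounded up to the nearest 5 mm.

L = 455 mm

Throat t_e = 0.707 × 12 = 8.484 mm.
φr_n = 0.75 × 0.6 × 550 × 8.484 × 10⁻³ = 2.1 kN/mm.
L_req = P_u / φr_n = 954 / 2.1 = 454.3 mm total.
Round up → use L = 455 mm.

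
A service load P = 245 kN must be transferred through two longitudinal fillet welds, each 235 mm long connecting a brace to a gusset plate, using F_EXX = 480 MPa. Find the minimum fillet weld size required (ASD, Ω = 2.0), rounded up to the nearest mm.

w = 6 mm

Total weld length L = 470 mm.
Required throat t_e = P × Ω / (0.6 F_EXX × L) = 245 × 2.0 / (0.6 × 480 × 470 × 10⁻³) = 3.62 mm.
Required leg w = t_e / 0.707 = 5.12 mm → use 6 mm.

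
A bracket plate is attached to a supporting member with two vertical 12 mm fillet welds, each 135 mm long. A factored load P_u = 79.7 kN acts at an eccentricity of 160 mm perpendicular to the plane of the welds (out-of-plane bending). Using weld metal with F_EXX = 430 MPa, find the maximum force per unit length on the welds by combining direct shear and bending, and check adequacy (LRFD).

L_w = 2 × 135 = 270 mm; section modulus (unit throat) S = 2 × L²/6 = 6075 mm².
Direct shear f_v = P/L_w = 79.7×10³/270 = 295.2 N/mm.
Moment M = P × e = 79.7×10³ × 160 = 12752000 N·mm; bending f_b = M/S = 2099 N/mm.
f_max = √(f_v² + f_b²) = √(295.2² + 2099²) = 2120 N/mm.
φr_n = 0.75 × 0.6 × 430 × (0.707 × 12) = 1642 N/mm → NOT adequate.

f_max ≈ 2120 N/mm; NOT adequate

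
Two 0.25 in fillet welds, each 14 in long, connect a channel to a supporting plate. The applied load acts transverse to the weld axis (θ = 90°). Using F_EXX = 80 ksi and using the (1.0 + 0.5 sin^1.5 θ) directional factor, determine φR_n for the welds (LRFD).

t_e = 0.707 × 0.25 = 0.1767 in; A_we = 0.1767 × 28 = 4.949 in².
Directional factor: 1.0 + 0.5 sin^1.5(90°) = 1.5.
F_nw = 0.6 × 80 × 1.5 = 72 ksi.
φR_n = 0.75 × 72 × 4.949 = 267.2 kip.

φR_n ≈ 267 kip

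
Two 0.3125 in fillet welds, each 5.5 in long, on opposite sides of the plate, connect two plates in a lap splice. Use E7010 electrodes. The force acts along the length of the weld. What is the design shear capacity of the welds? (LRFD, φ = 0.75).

E70XX → F_EXX = 70 ksi.
Effective throat t_e = 0.707 × 0.3125 = 0.2209 in.
Total length L = 11 in; A_we = 0.2209 × 11 = 2.43 in².
F_nw = 0.6 F_EXX = 0.6 × 70 = 42 ksi.
φR_n = 0.75 × 42 × 2.43 = 76.55 kip.

φR_n ≈ 76.6 kip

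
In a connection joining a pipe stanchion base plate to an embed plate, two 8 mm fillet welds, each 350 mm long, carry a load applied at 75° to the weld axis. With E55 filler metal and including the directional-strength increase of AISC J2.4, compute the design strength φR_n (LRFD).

E55XX → F_EXX = 550 MPa.
t_e = 0.707 × 8 = 5.656 mm; A_we = 5.656 × 700 = 3959 mm².
Directional factor: 1.0 + 0.5 sin^1.5(75°) = 1.475.
F_nw = 0.6 × 550 × 1.475 = 486.6 MPa.
φR_n = 0.75 × 486.6 × 3959 × 10⁻³ = 1445 kN.

φR_n ≈ 1450 kN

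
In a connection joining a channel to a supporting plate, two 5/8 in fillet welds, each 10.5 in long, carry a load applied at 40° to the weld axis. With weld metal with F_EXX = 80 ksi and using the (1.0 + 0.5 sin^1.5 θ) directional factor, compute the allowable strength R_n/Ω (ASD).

t_e = 0.707 × 0.625 = 0.4419 in; A_we = 0.4419 × 21 = 9.279 in².
Directional factor: 1.0 + 0.5 sin^1.5(40°) = 1.258.
F_nw = 0.6 × 80 × 1.258 = 60.37 ksi.
R_n/Ω = (60.37 × 9.279) / 2.0 = 280.1 kip.

R_n/Ω ≈ 280 kip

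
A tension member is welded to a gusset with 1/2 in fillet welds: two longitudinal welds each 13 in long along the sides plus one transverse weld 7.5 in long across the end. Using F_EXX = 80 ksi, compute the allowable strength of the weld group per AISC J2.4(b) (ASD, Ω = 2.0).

R_n/Ω ≈ 284 kips

t_e = 0.707 × 0.5 = 0.3535 in.
R_nwl = 0.6 × 80 × 0.3535 × 26 = 441.2 kips (longitudinal, 2 welds).
R_nwt = 0.6 × 80 × 0.3535 × 7.5 = 127.3 kips (transverse, base value).
(i) R_nwl + R_nwt = 568.4 kips; (ii) 0.85 R_nwl + 1.5 R_nwt = 565.9 kips.
R_n = max = 568.4 kips [governs: (i)]; R_n/Ω = 284.2 kips.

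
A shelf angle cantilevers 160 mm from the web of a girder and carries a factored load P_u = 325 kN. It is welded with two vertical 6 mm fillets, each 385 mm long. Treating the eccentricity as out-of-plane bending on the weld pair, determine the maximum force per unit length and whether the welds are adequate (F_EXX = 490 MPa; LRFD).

f_max ≈ 1130 N/mm; NOT adequate

L_w = 2 × 385 = 770 mm; section modulus (unit throat) S = 2 × L²/6 = 49410 mm².
Direct shear f_v = P/L_w = 325×10³/770 = 422.1 N/mm.
Moment M = P × e = 325×10³ × 160 = 52000000 N·mm; bending f_b = M/S = 1052 N/mm.
f_max = √(f_v² + f_b²) = √(422.1² + 1052²) = 1134 N/mm.
φr_n = 0.75 × 0.6 × 490 × (0.707 × 6) = 935.4 N/mm → NOT adequate.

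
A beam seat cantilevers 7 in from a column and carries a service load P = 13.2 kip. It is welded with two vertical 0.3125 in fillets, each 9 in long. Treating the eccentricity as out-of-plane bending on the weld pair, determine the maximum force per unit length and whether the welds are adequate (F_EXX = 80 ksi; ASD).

f_max ≈ 3.5 kip/in; adequate

L_w = 2 × 9 = 18 in; section modulus (unit throat) S = 2 × L²/6 = 27 in².
Direct shear f_v = P/L_w = 13.2/18 = 0.7333 kip/in.
Moment M = P × e = 13.2 × 7 = 92.4 kip·in; bending f_b = M/S = 3.422 kip/in.
f_max = √(f_v² + f_b²) = √(0.7333² + 3.422²) = 3.5 kip/in.
r_n/Ω = (1/2.0) × 0.6 × 80 × (0.707 × 0.3125) = 5.302 kip/in → adequate.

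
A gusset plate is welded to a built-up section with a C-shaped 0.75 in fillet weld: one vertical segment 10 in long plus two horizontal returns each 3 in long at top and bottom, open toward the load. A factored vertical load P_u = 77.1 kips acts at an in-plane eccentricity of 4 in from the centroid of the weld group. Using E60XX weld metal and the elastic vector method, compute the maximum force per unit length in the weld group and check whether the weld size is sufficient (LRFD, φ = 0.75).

E60XX → F_EXX = 60 ksi.
Total weld length L_w = 16 in. Treat welds as unit-width lines.
Centroid: x̄ = 2×3×1.5 / 16 = 0.5625 in from the vertical weld.
Polar moment about centroid: J = I_x + I_y = [10³/12 + 2×3×5²] + [10×0.5625² + 2(3³/12 + 3×0.9375²)] = 246.3 in³.
Direct shear f_v = P/L_w = 77.1 / 16 = 4.819 kip/in (vertical).
Torsion M = P·e = 77.1 × 4 = 308.4 kip·in.
Critical point at (x, y) = (2.438, 5) from centroid. f_tx = M·y/J = 6.261 kip/in; f_ty = M·x/J = 3.052 kip/in.
Resultant f_max = √[f_tx² + (f_v + f_ty)²] = √[6.261² + (4.819 + 3.052)²] = 10.06 kip/in.
Capacity per unit length: φr_n = 0.75 × 0.6 × 60 × (0.707 × 0.75) = 14.32 kip/in.
10.06 ≤ 14.32 → adequate.

f_max ≈ 10.1 kip/in; adequate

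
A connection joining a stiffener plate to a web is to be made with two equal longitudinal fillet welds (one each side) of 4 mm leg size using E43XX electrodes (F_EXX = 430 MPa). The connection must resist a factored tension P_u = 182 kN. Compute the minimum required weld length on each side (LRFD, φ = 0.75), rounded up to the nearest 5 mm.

L = 170 mm on each side

Throat t_e = 0.707 × 4 = 2.828 mm.
φr_n = 0.75 × 0.6 × 430 × 2.828 × 10⁻³ = 0.5472 kN/mm.
L_req = P_u / φr_n = 182 / 0.5472 = 332.6 mm total.
Per side: 332.6 / 2 = 166.3 mm.
Round up → use L = 170 mm on each side.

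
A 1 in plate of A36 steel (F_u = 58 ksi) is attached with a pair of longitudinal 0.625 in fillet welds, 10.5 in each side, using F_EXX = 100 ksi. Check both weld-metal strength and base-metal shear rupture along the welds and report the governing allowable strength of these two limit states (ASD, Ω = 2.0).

R_n/Ω ≈ 278 kips (weld metal governs)

t_e = 0.707 × 0.625 = 0.4419 in; L = 21 in.
Weld metal: R_n/Ω = (1/2.0) × 0.6 × 100 × 0.4419 × 21 = 278.4 kips.
Base metal (shear rupture): R_n/Ω = (1/2.0) × 0.6 × 58 × 1 × 21 = 365.4 kips.
Governing: weld metal.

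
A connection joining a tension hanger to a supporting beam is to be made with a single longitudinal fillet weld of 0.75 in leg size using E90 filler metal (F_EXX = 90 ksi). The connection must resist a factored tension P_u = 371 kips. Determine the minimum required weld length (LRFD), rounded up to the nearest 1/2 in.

Throat t_e = 0.707 × 0.75 = 0.5302 in.
φr_n = 0.75 × 0.6 × 90 × 0.5302 = 21.48 kips/in.
L_req = P_u / φr_n = 371 / 21.48 = 17.28 in total.
Round up → use L = 17.5 in.

L = 17.5 in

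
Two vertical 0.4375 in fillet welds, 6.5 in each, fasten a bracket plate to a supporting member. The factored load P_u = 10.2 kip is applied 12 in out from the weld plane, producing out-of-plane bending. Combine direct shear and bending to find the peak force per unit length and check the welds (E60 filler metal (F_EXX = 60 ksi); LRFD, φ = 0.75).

L_w = 2 × 6.5 = 13 in; section modulus (unit throat) S = 2 × L²/6 = 14.08 in².
Direct shear f_v = P/L_w = 10.2/13 = 0.7846 kip/in.
Moment M = P × e = 10.2 × 12 = 122.4 kip·in; bending f_b = M/S = 8.691 kip/in.
f_max = √(f_v² + f_b²) = √(0.7846² + 8.691²) = 8.726 kip/in.
φr_n = 0.75 × 0.6 × 60 × (0.707 × 0.4375) = 8.351 kip/in → NOT adequate.

f_max ≈ 8.73 kip/in; NOT adequate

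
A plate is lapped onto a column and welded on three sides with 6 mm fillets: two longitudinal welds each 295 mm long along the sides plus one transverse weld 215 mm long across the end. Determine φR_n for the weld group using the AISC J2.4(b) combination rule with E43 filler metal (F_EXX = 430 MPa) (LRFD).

φR_n ≈ 676 kN

t_e = 0.707 × 6 = 4.242 mm.
R_nwl = 0.6 × 430 × 4.242 × 590 × 10⁻³ = 645.7 kN (longitudinal, 2 welds).
R_nwt = 0.6 × 430 × 4.242 × 215 × 10⁻³ = 235.3 kN (transverse, base value).
(i) R_nwl + R_nwt = 881 kN; (ii) 0.85 R_nwl + 1.5 R_nwt = 901.8 kN.
R_n = max = 901.8 kN [governs: (ii)]; φR_n = 676.4 kN.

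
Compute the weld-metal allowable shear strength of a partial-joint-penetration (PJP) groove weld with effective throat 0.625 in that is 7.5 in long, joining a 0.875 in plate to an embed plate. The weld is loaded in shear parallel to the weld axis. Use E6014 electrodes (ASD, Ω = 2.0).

R_n/Ω ≈ 84.4 kip

E60XX → F_EXX = 60 ksi.
Effective throat (given) t_e = 0.625 in.
A_we = 0.625 × 7.5 = 4.688 in².
F_nw = 0.6 F_EXX = 36 ksi.
R_n/Ω = (36 × 4.688) / 2.0 = 84.38 kip.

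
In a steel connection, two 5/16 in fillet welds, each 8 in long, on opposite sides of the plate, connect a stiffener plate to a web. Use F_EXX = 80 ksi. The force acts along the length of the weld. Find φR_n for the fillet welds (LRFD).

Effective throat t_e = 0.707 × 0.3125 = 0.2209 in.
Total length L = 16 in; A_we = 0.2209 × 16 = 3.535 in².
F_nw = 0.6 F_EXX = 0.6 × 80 = 48 ksi.
φR_n = 0.75 × 48 × 3.535 = 127.3 kips.

φR_n ≈ 127 kips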